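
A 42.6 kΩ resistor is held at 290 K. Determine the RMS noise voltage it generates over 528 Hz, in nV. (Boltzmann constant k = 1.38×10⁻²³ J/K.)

V_n = √(4kTRB)
4kTRB = 4 × 1.38×10⁻²³ × 290 × 4.26×10⁴ × 5.28×10² = 3.60×10⁻¹³ V²
V_n = √(3.60×10⁻¹³) = 6.00×10⁻⁷ V = 600 nV

600 nV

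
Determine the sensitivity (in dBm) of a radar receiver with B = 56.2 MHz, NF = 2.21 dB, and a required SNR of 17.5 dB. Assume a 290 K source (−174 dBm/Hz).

−76.8 dBm

Sensitivity = −174 + 10 log₁₀(B) + NF + SNR_min
= −174 + 77.5 + 2.21 + 17.5
= −76.79 dBm → −76.8 dBm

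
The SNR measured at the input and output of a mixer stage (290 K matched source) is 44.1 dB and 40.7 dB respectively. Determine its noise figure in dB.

NF (dB) = SNR_in(dB) − SNR_out(dB) when the source is at T₀
NF = 44.1 − 40.7 = 3.4 dB

3.4 dB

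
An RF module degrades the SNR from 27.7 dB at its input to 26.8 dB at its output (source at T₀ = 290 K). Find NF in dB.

0.9 dB

NF (dB) = SNR_in(dB) − SNR_out(dB) when the source is at T₀
NF = 27.7 − 26.8 = 0.9 dB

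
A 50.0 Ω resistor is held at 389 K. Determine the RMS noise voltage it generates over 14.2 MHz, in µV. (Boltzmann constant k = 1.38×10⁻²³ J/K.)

3.90 µV

V_n = √(4kTRB)
4kTRB = 4 × 1.38×10⁻²³ × 389 × 5.00×10¹ × 1.42×10⁷ = 1.52×10⁻¹¹ V²
V_n = √(1.52×10⁻¹¹) = 3.90×10⁻⁶ V = 3.90 µV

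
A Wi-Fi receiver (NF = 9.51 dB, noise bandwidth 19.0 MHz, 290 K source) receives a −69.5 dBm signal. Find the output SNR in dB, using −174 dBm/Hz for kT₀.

Noise floor: N = −174 + 10 log₁₀(B) + NF
10 log₁₀(1.90×10⁷) = 72.79 dB
N = −174 + 72.79 + 9.51 = −91.70 dBm
SNR = P_sig − N = −69.5 − (−91.70) = 22.20 dB → 22.2 dB

22.2 dB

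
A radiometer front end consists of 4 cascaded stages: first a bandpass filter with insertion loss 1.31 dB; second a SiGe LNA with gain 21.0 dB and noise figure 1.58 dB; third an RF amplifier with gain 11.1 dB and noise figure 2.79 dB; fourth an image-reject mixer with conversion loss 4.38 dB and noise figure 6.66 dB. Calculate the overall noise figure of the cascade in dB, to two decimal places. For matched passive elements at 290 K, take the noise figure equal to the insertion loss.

2.92 dB

Convert to linear (a loss of L dB is a gain of −L dB): F_i = 10^(NF_i/10), G_i = 10^(G_i,dB/10)
  Stage 1: F_1 = 10^(1.31/10) = 1.352, G_1 = 10^(−1.31/10) = 0.7396
  Stage 2: F_2 = 10^(1.58/10) = 1.439, G_2 = 10^(21.0/10) = 125.9
  Stage 3: F_3 = 10^(2.79/10) = 1.901, G_3 = 10^(11.1/10) = 12.88
  Stage 4: F_4 = 10^(6.66/10) = 4.634, G_4 = 10^(−4.38/10) = 0.3648
Friis cascade:
  F = 1.352 + (1.439 − 1)/0.7396 + (1.901 − 1)/93.11 + (4.634 − 1)/1199 = 1.958
NF = 10 log₁₀(1.958) = 2.92 dB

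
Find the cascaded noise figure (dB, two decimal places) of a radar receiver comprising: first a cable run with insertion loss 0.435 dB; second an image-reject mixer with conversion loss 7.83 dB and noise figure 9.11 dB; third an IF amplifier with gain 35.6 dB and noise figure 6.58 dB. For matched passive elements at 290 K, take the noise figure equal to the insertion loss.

15.16 dB

Convert to linear (a loss of L dB is a gain of −L dB): F_i = 10^(NF_i/10), G_i = 10^(G_i,dB/10)
  Stage 1: F_1 = 10^(0.435/10) = 1.105, G_1 = 10^(−0.435/10) = 0.9047
  Stage 2: F_2 = 10^(9.11/10) = 8.147, G_2 = 10^(−7.83/10) = 0.1648
  Stage 3: F_3 = 10^(6.58/10) = 4.550, G_3 = 10^(35.6/10) = 3631
Friis cascade:
  F = 1.105 + (8.147 − 1)/0.9047 + (4.550 − 1)/0.1491 = 32.81
NF = 10 log₁₀(32.81) = 15.16 dB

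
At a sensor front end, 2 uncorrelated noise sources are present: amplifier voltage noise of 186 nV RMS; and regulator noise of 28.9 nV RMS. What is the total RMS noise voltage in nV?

Uncorrelated sources add in power (mean-square): V_tot = √(ΣV_i²)
V_tot = √[(1.86×10⁻⁷)² + (2.89×10⁻⁸)²] = 1.88×10⁻⁷ V = 188 nV

188 nV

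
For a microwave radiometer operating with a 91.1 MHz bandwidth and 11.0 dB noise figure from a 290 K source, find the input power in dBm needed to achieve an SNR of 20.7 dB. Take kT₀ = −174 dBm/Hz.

−62.7 dBm

Sensitivity = −174 + 10 log₁₀(B) + NF + SNR_min
= −174 + 79.6 + 11.0 + 20.7
= −62.7 dBm → −62.7 dBm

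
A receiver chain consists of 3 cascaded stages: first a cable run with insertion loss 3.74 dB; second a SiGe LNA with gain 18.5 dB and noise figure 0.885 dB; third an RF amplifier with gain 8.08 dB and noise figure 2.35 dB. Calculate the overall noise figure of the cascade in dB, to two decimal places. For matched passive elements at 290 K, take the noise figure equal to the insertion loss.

4.66 dB

Convert to linear (a loss of L dB is a gain of −L dB): F_i = 10^(NF_i/10), G_i = 10^(G_i,dB/10)
  Stage 1: F_1 = 10^(3.74/10) = 2.366, G_1 = 10^(−3.74/10) = 0.4227
  Stage 2: F_2 = 10^(0.885/10) = 1.226, G_2 = 10^(18.5/10) = 70.79
  Stage 3: F_3 = 10^(2.35/10) = 1.718, G_3 = 10^(8.08/10) = 6.427
Friis cascade:
  F = 2.366 + (1.226 − 1)/0.4227 + (1.718 − 1)/29.92 = 2.925
NF = 10 log₁₀(2.925) = 4.66 dB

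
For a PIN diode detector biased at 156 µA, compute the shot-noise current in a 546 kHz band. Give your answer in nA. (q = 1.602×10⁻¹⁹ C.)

I_n = √(2qI·B)
2qI·B = 2 × 1.602×10⁻¹⁹ × 1.56×10⁻⁴ × 5.46×10⁵ = 2.73×10⁻¹⁷ A²
I_n = √(2.73×10⁻¹⁷) = 5.22×10⁻⁹ A = 5.22 nA

5.22 nA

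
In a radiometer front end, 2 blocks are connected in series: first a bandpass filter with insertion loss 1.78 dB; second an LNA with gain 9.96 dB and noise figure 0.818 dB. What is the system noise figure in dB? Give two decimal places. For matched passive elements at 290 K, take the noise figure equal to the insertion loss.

Convert to linear (a loss of L dB is a gain of −L dB): F_i = 10^(NF_i/10), G_i = 10^(G_i,dB/10)
  Stage 1: F_1 = 10^(1.78/10) = 1.507, G_1 = 10^(−1.78/10) = 0.6637
  Stage 2: F_2 = 10^(0.818/10) = 1.207, G_2 = 10^(9.96/10) = 9.908
Friis cascade:
  F = 1.507 + (1.207 − 1)/0.6637 = 1.819
NF = 10 log₁₀(1.819) = 2.60 dB

2.60 dB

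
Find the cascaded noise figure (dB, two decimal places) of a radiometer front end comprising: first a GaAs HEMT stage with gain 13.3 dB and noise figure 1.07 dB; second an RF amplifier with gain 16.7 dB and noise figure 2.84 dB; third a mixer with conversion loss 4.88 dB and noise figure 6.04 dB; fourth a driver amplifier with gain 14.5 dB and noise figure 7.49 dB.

Convert to linear (a loss of L dB is a gain of −L dB): F_i = 10^(NF_i/10), G_i = 10^(G_i,dB/10)
  Stage 1: F_1 = 10^(1.07/10) = 1.279, G_1 = 10^(13.3/10) = 21.38
  Stage 2: F_2 = 10^(2.84/10) = 1.923, G_2 = 10^(16.7/10) = 46.77
  Stage 3: F_3 = 10^(6.04/10) = 4.018, G_3 = 10^(−4.88/10) = 0.3251
  Stage 4: F_4 = 10^(7.49/10) = 5.610, G_4 = 10^(14.5/10) = 28.18
Friis cascade:
  F = 1.279 + (1.923 − 1)/21.38 + (4.018 − 1)/1000 + (5.610 − 1)/325.1 = 1.340
NF = 10 log₁₀(1.340) = 1.27 dB

1.27 dB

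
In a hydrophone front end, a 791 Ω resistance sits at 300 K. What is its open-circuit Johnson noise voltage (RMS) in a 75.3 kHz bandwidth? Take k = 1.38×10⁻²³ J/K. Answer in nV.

V_n = √(4kTRB)
4kTRB = 4 × 1.38×10⁻²³ × 300 × 7.91×10² × 7.53×10⁴ = 9.86×10⁻¹³ V²
V_n = √(9.86×10⁻¹³) = 9.93×10⁻⁷ V = 993 nV

993 nV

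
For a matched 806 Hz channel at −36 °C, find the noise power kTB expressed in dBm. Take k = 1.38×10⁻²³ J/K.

T = −36 °C + 273.15 = 237.15 K
P_n = kTB = 1.38×10⁻²³ × 237.15 × 8.06×10² = 2.64×10⁻¹⁸ W
In dBm: 10 log₁₀(2.64×10⁻¹⁸ / 10⁻³) = −145.8 dBm

−145.8 dBm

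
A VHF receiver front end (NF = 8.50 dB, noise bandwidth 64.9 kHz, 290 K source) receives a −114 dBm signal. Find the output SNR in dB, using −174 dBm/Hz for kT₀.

3.4 dB

Noise floor: N = −174 + 10 log₁₀(B) + NF
10 log₁₀(6.49×10⁴) = 48.12 dB
N = −174 + 48.12 + 8.50 = −117.38 dBm
SNR = P_sig − N = −114 − (−117.38) = 3.38 dB → 3.4 dB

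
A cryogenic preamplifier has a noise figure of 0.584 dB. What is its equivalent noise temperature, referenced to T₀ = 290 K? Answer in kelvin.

41.7 K

F = 10^(0.584/10) = 1.14393
T_e = (F − 1)·T₀ = (1.14393 − 1) × 290 = 41.7 K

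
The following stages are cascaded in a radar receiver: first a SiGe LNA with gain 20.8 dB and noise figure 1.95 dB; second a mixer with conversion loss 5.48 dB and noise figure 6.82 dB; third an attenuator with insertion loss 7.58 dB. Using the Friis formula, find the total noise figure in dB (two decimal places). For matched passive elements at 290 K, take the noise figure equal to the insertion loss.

Convert to linear (a loss of L dB is a gain of −L dB): F_i = 10^(NF_i/10), G_i = 10^(G_i,dB/10)
  Stage 1: F_1 = 10^(1.95/10) = 1.567, G_1 = 10^(20.8/10) = 120.2
  Stage 2: F_2 = 10^(6.82/10) = 4.808, G_2 = 10^(−5.48/10) = 0.2831
  Stage 3: F_3 = 10^(7.58/10) = 5.728, G_3 = 10^(−7.58/10) = 0.1746
Friis cascade:
  F = 1.567 + (4.808 − 1)/120.2 + (5.728 − 1)/34.04 = 1.737
NF = 10 log₁₀(1.737) = 2.40 dB

2.40 dB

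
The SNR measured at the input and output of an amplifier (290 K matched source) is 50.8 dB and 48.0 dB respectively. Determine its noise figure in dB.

2.8 dB

NF (dB) = SNR_in(dB) − SNR_out(dB) when the source is at T₀
NF = 50.8 − 48.0 = 2.8 dB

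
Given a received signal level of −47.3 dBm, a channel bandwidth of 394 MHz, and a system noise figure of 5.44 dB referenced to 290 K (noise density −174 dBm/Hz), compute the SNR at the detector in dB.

Noise floor: N = −174 + 10 log₁₀(B) + NF
10 log₁₀(3.94×10⁸) = 85.95 dB
N = −174 + 85.95 + 5.44 = −82.61 dBm
SNR = P_sig − N = −47.3 − (−82.61) = 35.31 dB → 35.3 dB

35.3 dB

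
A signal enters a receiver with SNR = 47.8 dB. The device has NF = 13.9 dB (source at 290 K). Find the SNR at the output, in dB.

By definition F = SNR_in/SNR_out, so in dB: SNR_out = SNR_in − NF
SNR_out = 47.8 − 13.9 = 33.9 dB

33.9 dB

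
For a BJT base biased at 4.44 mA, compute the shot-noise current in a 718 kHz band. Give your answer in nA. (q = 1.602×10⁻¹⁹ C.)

I_n = √(2qI·B)
2qI·B = 2 × 1.602×10⁻¹⁹ × 4.44×10⁻³ × 7.18×10⁵ = 1.02×10⁻¹⁵ A²
I_n = √(1.02×10⁻¹⁵) = 3.20×10⁻⁸ A = 32.0 nA

32.0 nA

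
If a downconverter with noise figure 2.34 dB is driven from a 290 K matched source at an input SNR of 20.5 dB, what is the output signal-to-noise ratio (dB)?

By definition F = SNR_in/SNR_out, so in dB: SNR_out = SNR_in − NF
SNR_out = 20.5 − 2.34 = 18.16 dB

18.16 dB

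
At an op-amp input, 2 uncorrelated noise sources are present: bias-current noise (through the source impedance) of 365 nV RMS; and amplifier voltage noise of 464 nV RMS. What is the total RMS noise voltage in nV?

590 nV

Uncorrelated sources add in power (mean-square): V_tot = √(ΣV_i²)
V_tot = √[(3.65×10⁻⁷)² + (4.64×10⁻⁷)²] = 5.90×10⁻⁷ V = 590 nV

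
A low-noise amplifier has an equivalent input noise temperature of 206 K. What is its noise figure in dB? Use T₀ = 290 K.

2.33 dB

F = 1 + T_e/T₀ = 1 + 206/290 = 1.71034
NF = 10 log₁₀(1.71034) = 2.33 dB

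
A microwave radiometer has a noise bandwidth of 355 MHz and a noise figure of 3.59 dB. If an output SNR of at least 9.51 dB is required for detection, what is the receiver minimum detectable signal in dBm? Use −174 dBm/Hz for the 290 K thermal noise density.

Sensitivity = −174 + 10 log₁₀(B) + NF + SNR_min
= −174 + 85.5 + 3.59 + 9.51
= −75.40 dBm → −75.4 dBm

−75.4 dBm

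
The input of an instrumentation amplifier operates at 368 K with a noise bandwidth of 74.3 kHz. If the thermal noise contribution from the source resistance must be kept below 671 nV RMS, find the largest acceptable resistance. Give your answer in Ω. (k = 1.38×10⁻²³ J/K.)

Johnson–Nyquist: V_n = √(4kTRB) ⇒ R = V_n² / (4kTB)
4kTB = 4 × 1.38×10⁻²³ × 368 × 7.43×10⁴ = 1.51×10⁻¹⁵
R = (6.71×10⁻⁷)² / 1.51×10⁻¹⁵ = 2.98×10² Ω = 298 Ω

298 Ω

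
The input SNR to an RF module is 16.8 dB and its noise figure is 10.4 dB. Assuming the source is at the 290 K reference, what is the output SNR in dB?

By definition F = SNR_in/SNR_out, so in dB: SNR_out = SNR_in − NF
SNR_out = 16.8 − 10.4 = 6.4 dB

6.4 dB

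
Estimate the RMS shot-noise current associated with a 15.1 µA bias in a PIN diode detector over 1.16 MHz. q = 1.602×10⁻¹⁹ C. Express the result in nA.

2.37 nA

I_n = √(2qI·B)
2qI·B = 2 × 1.602×10⁻¹⁹ × 1.51×10⁻⁵ × 1.16×10⁶ = 5.61×10⁻¹⁸ A²
I_n = √(5.61×10⁻¹⁸) = 2.37×10⁻⁹ A = 2.37 nA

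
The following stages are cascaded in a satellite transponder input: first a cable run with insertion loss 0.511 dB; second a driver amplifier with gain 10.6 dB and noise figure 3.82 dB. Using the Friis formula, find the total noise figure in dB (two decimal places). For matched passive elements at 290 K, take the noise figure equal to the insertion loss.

Convert to linear (a loss of L dB is a gain of −L dB): F_i = 10^(NF_i/10), G_i = 10^(G_i,dB/10)
  Stage 1: F_1 = 10^(0.511/10) = 1.125, G_1 = 10^(−0.511/10) = 0.8890
  Stage 2: F_2 = 10^(3.82/10) = 2.410, G_2 = 10^(10.6/10) = 11.48
Friis cascade:
  F = 1.125 + (2.410 − 1)/0.8890 = 2.711
NF = 10 log₁₀(2.711) = 4.33 dB

4.33 dB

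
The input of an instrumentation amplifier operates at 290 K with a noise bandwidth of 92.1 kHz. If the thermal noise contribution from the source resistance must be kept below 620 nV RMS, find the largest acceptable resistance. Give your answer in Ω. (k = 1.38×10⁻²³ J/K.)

261 Ω

Johnson–Nyquist: V_n = √(4kTRB) ⇒ R = V_n² / (4kTB)
4kTB = 4 × 1.38×10⁻²³ × 290 × 9.21×10⁴ = 1.47×10⁻¹⁵
R = (6.20×10⁻⁷)² / 1.47×10⁻¹⁵ = 2.61×10² Ω = 261 Ω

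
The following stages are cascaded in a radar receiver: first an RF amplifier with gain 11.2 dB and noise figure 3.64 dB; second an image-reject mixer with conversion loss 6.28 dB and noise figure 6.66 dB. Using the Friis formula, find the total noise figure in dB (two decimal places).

Convert to linear (a loss of L dB is a gain of −L dB): F_i = 10^(NF_i/10), G_i = 10^(G_i,dB/10)
  Stage 1: F_1 = 10^(3.64/10) = 2.312, G_1 = 10^(11.2/10) = 13.18
  Stage 2: F_2 = 10^(6.66/10) = 4.634, G_2 = 10^(−6.28/10) = 0.2355
Friis cascade:
  F = 2.312 + (4.634 − 1)/13.18 = 2.588
NF = 10 log₁₀(2.588) = 4.13 dB

4.13 dB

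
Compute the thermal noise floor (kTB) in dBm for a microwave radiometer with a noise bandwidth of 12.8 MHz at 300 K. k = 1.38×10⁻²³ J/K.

−102.8 dBm

P_n = kTB = 1.38×10⁻²³ × 300 × 1.28×10⁷ = 5.30×10⁻¹⁴ W
In dBm: 10 log₁₀(5.30×10⁻¹⁴ / 10⁻³) = −102.8 dBm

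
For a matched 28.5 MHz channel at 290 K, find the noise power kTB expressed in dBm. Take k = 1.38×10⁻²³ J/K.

−99.4 dBm

P_n = kTB = 1.38×10⁻²³ × 290 × 2.85×10⁷ = 1.14×10⁻¹³ W
In dBm: 10 log₁₀(1.14×10⁻¹³ / 10⁻³) = −99.4 dBm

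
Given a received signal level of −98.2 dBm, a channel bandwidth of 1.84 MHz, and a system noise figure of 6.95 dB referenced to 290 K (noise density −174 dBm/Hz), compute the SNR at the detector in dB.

6.2 dB

Noise floor: N = −174 + 10 log₁₀(B) + NF
10 log₁₀(1.84×10⁶) = 62.65 dB
N = −174 + 62.65 + 6.95 = −104.40 dBm
SNR = P_sig − N = −98.2 − (−104.40) = 6.20 dB → 6.2 dB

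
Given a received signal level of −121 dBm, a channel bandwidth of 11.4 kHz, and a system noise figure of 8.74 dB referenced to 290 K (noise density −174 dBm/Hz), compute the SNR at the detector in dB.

3.7 dB

Noise floor: N = −174 + 10 log₁₀(B) + NF
10 log₁₀(1.14×10⁴) = 40.57 dB
N = −174 + 40.57 + 8.74 = −124.69 dBm
SNR = P_sig − N = −121 − (−124.69) = 3.69 dB → 3.7 dB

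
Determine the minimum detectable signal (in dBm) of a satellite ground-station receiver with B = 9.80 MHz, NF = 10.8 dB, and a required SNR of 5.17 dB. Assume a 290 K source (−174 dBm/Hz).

−88.1 dBm

Sensitivity = −174 + 10 log₁₀(B) + NF + SNR_min
= −174 + 69.91 + 10.8 + 5.17
= −88.12 dBm → −88.1 dBm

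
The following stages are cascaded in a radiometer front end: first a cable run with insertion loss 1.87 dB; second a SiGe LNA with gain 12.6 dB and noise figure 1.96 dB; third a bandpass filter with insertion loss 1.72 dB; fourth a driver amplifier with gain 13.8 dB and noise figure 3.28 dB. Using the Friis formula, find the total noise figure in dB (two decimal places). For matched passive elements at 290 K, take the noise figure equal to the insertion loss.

4.15 dB

Convert to linear (a loss of L dB is a gain of −L dB): F_i = 10^(NF_i/10), G_i = 10^(G_i,dB/10)
  Stage 1: F_1 = 10^(1.87/10) = 1.538, G_1 = 10^(−1.87/10) = 0.6501
  Stage 2: F_2 = 10^(1.96/10) = 1.570, G_2 = 10^(12.6/10) = 18.20
  Stage 3: F_3 = 10^(1.72/10) = 1.486, G_3 = 10^(−1.72/10) = 0.6730
  Stage 4: F_4 = 10^(3.28/10) = 2.128, G_4 = 10^(13.8/10) = 23.99
Friis cascade:
  F = 1.538 + (1.570 − 1)/0.6501 + (1.486 − 1)/11.83 + (2.128 − 1)/7.962 = 2.598
NF = 10 log₁₀(2.598) = 4.15 dB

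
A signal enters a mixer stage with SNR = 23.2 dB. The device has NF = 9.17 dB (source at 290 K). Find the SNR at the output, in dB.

By definition F = SNR_in/SNR_out, so in dB: SNR_out = SNR_in − NF
SNR_out = 23.2 − 9.17 = 14.03 dB

14.03 dB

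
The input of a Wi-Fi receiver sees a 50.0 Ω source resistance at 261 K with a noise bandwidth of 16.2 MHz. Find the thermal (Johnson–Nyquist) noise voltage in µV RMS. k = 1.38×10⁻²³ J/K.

V_n = √(4kTRB)
4kTRB = 4 × 1.38×10⁻²³ × 261 × 5.00×10¹ × 1.62×10⁷ = 1.17×10⁻¹¹ V²
V_n = √(1.17×10⁻¹¹) = 3.42×10⁻⁶ V = 3.42 µV

3.42 µV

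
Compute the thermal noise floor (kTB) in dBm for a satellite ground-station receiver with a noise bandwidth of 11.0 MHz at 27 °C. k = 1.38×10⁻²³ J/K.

−103.4 dBm

T = 27 °C + 273.15 = 300.15 K
P_n = kTB = 1.38×10⁻²³ × 300.15 × 1.10×10⁷ = 4.56×10⁻¹⁴ W
In dBm: 10 log₁₀(4.56×10⁻¹⁴ / 10⁻³) = −103.4 dBm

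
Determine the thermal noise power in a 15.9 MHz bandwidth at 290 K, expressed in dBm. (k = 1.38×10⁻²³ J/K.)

P_n = kTB = 1.38×10⁻²³ × 290 × 1.59×10⁷ = 6.36×10⁻¹⁴ W
In dBm: 10 log₁₀(6.36×10⁻¹⁴ / 10⁻³) = −102.0 dBm

−102.0 dBm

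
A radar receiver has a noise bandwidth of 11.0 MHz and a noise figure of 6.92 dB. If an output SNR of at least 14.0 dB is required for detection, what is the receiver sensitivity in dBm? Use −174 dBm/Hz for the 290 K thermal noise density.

−82.7 dBm

Sensitivity = −174 + 10 log₁₀(B) + NF + SNR_min
= −174 + 70.41 + 6.92 + 14.0
= −82.67 dBm → −82.7 dBm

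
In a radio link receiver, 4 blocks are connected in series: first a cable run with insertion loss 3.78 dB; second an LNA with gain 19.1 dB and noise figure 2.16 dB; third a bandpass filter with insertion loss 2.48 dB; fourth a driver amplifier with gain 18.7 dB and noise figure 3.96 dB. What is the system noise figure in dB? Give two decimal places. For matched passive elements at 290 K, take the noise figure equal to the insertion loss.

6.05 dB

Convert to linear (a loss of L dB is a gain of −L dB): F_i = 10^(NF_i/10), G_i = 10^(G_i,dB/10)
  Stage 1: F_1 = 10^(3.78/10) = 2.388, G_1 = 10^(−3.78/10) = 0.4188
  Stage 2: F_2 = 10^(2.16/10) = 1.644, G_2 = 10^(19.1/10) = 81.28
  Stage 3: F_3 = 10^(2.48/10) = 1.770, G_3 = 10^(−2.48/10) = 0.5649
  Stage 4: F_4 = 10^(3.96/10) = 2.489, G_4 = 10^(18.7/10) = 74.13
Friis cascade:
  F = 2.388 + (1.644 − 1)/0.4188 + (1.770 − 1)/34.04 + (2.489 − 1)/19.23 = 4.026
NF = 10 log₁₀(4.026) = 6.05 dB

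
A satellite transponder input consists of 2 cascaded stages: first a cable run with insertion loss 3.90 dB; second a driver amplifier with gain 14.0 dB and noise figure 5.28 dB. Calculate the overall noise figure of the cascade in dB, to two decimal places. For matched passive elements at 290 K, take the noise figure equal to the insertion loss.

9.18 dB

Convert to linear (a loss of L dB is a gain of −L dB): F_i = 10^(NF_i/10), G_i = 10^(G_i,dB/10)
  Stage 1: F_1 = 10^(3.90/10) = 2.455, G_1 = 10^(−3.90/10) = 0.4074
  Stage 2: F_2 = 10^(5.28/10) = 3.373, G_2 = 10^(14.0/10) = 25.12
Friis cascade:
  F = 2.455 + (3.373 − 1)/0.4074 = 8.279
NF = 10 log₁₀(8.279) = 9.18 dB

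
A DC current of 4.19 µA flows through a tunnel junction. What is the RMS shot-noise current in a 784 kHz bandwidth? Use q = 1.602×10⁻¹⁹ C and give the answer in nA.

I_n = √(2qI·B)
2qI·B = 2 × 1.602×10⁻¹⁹ × 4.19×10⁻⁶ × 7.84×10⁵ = 1.05×10⁻¹⁸ A²
I_n = √(1.05×10⁻¹⁸) = 1.03×10⁻⁹ A = 1.03 nA

1.03 nA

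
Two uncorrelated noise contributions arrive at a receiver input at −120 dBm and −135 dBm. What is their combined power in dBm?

Convert to linear, add, convert back:
P₁ = 1.00×10⁻¹⁵ W, P₂ = 3.16×10⁻¹⁷ W
P_tot = 1.03×10⁻¹⁵ W → 10 log₁₀(P_tot / 10⁻³) = −119.9 dBm

−119.9 dBm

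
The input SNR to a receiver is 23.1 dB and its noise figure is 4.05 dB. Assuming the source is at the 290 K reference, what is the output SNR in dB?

By definition F = SNR_in/SNR_out, so in dB: SNR_out = SNR_in − NF
SNR_out = 23.1 − 4.05 = 19.05 dB

19.05 dB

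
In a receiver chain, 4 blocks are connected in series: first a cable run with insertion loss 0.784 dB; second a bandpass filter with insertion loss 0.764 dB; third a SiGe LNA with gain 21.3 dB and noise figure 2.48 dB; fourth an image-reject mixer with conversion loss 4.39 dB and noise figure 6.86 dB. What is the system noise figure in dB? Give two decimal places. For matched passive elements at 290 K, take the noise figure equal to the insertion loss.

4.10 dB

Convert to linear (a loss of L dB is a gain of −L dB): F_i = 10^(NF_i/10), G_i = 10^(G_i,dB/10)
  Stage 1: F_1 = 10^(0.784/10) = 1.198, G_1 = 10^(−0.784/10) = 0.8348
  Stage 2: F_2 = 10^(0.764/10) = 1.192, G_2 = 10^(−0.764/10) = 0.8387
  Stage 3: F_3 = 10^(2.48/10) = 1.770, G_3 = 10^(21.3/10) = 134.9
  Stage 4: F_4 = 10^(6.86/10) = 4.853, G_4 = 10^(−4.39/10) = 0.3639
Friis cascade:
  F = 1.198 + (1.192 − 1)/0.8348 + (1.770 − 1)/0.7002 + (4.853 − 1)/94.45 = 2.569
NF = 10 log₁₀(2.569) = 4.10 dB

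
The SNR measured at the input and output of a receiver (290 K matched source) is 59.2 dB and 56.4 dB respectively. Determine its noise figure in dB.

2.8 dB

NF (dB) = SNR_in(dB) − SNR_out(dB) when the source is at T₀
NF = 59.2 − 56.4 = 2.8 dB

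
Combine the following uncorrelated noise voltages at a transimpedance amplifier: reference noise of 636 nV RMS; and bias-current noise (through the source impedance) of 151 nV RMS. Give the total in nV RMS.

Uncorrelated sources add in power (mean-square): V_tot = √(ΣV_i²)
V_tot = √[(6.36×10⁻⁷)² + (1.51×10⁻⁷)²] = 6.54×10⁻⁷ V = 654 nV

654 nV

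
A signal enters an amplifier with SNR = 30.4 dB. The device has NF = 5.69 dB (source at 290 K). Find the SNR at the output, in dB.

By definition F = SNR_in/SNR_out, so in dB: SNR_out = SNR_in − NF
SNR_out = 30.4 − 5.69 = 24.71 dB

24.71 dB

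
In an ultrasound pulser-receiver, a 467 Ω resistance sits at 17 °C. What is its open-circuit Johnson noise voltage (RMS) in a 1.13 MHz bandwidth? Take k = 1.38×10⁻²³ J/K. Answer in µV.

2.91 µV

T = 17 °C + 273.15 = 290.15 K
V_n = √(4kTRB)
4kTRB = 4 × 1.38×10⁻²³ × 290.15 × 4.67×10² × 1.13×10⁶ = 8.45×10⁻¹² V²
V_n = √(8.45×10⁻¹²) = 2.91×10⁻⁶ V = 2.91 µV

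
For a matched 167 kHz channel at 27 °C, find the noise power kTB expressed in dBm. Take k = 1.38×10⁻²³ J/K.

−121.6 dBm

T = 27 °C + 273.15 = 300.15 K
P_n = kTB = 1.38×10⁻²³ × 300.15 × 1.67×10⁵ = 6.92×10⁻¹⁶ W
In dBm: 10 log₁₀(6.92×10⁻¹⁶ / 10⁻³) = −121.6 dBm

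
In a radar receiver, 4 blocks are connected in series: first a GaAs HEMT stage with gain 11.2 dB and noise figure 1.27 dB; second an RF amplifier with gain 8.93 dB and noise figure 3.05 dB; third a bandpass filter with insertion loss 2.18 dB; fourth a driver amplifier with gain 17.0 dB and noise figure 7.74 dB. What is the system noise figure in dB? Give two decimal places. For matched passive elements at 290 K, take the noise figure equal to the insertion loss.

1.77 dB

Convert to linear (a loss of L dB is a gain of −L dB): F_i = 10^(NF_i/10), G_i = 10^(G_i,dB/10)
  Stage 1: F_1 = 10^(1.27/10) = 1.340, G_1 = 10^(11.2/10) = 13.18
  Stage 2: F_2 = 10^(3.05/10) = 2.018, G_2 = 10^(8.93/10) = 7.816
  Stage 3: F_3 = 10^(2.18/10) = 1.652, G_3 = 10^(−2.18/10) = 0.6053
  Stage 4: F_4 = 10^(7.74/10) = 5.943, G_4 = 10^(17.0/10) = 50.12
Friis cascade:
  F = 1.340 + (2.018 − 1)/13.18 + (1.652 − 1)/103.0 + (5.943 − 1)/62.37 = 1.503
NF = 10 log₁₀(1.503) = 1.77 dB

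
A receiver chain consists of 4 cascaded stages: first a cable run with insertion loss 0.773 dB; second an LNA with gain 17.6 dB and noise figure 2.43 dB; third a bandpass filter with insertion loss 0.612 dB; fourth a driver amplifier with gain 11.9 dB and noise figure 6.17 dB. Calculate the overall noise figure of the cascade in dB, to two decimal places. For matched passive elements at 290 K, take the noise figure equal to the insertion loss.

3.36 dB

Convert to linear (a loss of L dB is a gain of −L dB): F_i = 10^(NF_i/10), G_i = 10^(G_i,dB/10)
  Stage 1: F_1 = 10^(0.773/10) = 1.195, G_1 = 10^(−0.773/10) = 0.8370
  Stage 2: F_2 = 10^(2.43/10) = 1.750, G_2 = 10^(17.6/10) = 57.54
  Stage 3: F_3 = 10^(0.612/10) = 1.151, G_3 = 10^(−0.612/10) = 0.8686
  Stage 4: F_4 = 10^(6.17/10) = 4.140, G_4 = 10^(11.9/10) = 15.49
Friis cascade:
  F = 1.195 + (1.750 − 1)/0.8370 + (1.151 − 1)/48.16 + (4.140 − 1)/41.83 = 2.169
NF = 10 log₁₀(2.169) = 3.36 dB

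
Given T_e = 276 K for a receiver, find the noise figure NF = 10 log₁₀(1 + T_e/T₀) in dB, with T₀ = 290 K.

2.90 dB

F = 1 + T_e/T₀ = 1 + 276/290 = 1.95172
NF = 10 log₁₀(1.95172) = 2.90 dB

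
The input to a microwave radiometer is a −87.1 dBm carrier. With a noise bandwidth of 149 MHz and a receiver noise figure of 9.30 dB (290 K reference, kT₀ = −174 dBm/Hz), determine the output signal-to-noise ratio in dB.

Noise floor: N = −174 + 10 log₁₀(B) + NF
10 log₁₀(1.49×10⁸) = 81.73 dB
N = −174 + 81.73 + 9.30 = −82.97 dBm
SNR = P_sig − N = −87.1 − (−82.97) = −4.13 dB → −4.1 dB

−4.1 dB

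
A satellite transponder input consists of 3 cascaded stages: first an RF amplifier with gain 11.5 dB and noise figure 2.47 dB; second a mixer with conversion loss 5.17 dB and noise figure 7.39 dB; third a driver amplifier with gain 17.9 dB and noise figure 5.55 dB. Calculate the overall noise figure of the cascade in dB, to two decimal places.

4.29 dB

Convert to linear (a loss of L dB is a gain of −L dB): F_i = 10^(NF_i/10), G_i = 10^(G_i,dB/10)
  Stage 1: F_1 = 10^(2.47/10) = 1.766, G_1 = 10^(11.5/10) = 14.13
  Stage 2: F_2 = 10^(7.39/10) = 5.483, G_2 = 10^(−5.17/10) = 0.3041
  Stage 3: F_3 = 10^(5.55/10) = 3.589, G_3 = 10^(17.9/10) = 61.66
Friis cascade:
  F = 1.766 + (5.483 − 1)/14.13 + (3.589 − 1)/4.295 = 2.686
NF = 10 log₁₀(2.686) = 4.29 dB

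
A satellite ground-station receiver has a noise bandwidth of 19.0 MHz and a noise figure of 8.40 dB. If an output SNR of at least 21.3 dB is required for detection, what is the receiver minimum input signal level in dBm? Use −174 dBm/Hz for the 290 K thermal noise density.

Sensitivity = −174 + 10 log₁₀(B) + NF + SNR_min
= −174 + 72.79 + 8.40 + 21.3
= −71.51 dBm → −71.5 dBm

−71.5 dBm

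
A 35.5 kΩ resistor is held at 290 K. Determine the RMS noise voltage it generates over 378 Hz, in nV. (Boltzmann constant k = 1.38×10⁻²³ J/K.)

V_n = √(4kTRB)
4kTRB = 4 × 1.38×10⁻²³ × 290 × 3.55×10⁴ × 3.78×10² = 2.15×10⁻¹³ V²
V_n = √(2.15×10⁻¹³) = 4.63×10⁻⁷ V = 463 nV

463 nV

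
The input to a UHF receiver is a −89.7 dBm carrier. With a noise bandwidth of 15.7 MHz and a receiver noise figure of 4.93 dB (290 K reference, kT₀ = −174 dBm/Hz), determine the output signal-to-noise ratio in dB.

Noise floor: N = −174 + 10 log₁₀(B) + NF
10 log₁₀(1.57×10⁷) = 71.96 dB
N = −174 + 71.96 + 4.93 = −97.11 dBm
SNR = P_sig − N = −89.7 − (−97.11) = 7.41 dB → 7.4 dB

7.4 dB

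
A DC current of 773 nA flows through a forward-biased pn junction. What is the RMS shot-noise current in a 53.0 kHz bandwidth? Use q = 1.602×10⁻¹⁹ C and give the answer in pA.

I_n = √(2qI·B)
2qI·B = 2 × 1.602×10⁻¹⁹ × 7.73×10⁻⁷ × 5.30×10⁴ = 1.31×10⁻²⁰ A²
I_n = √(1.31×10⁻²⁰) = 1.15×10⁻¹⁰ A = 115 pA

115 pA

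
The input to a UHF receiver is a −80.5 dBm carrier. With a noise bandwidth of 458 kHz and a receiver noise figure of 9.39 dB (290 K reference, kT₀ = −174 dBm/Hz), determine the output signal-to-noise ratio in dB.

27.5 dB

Noise floor: N = −174 + 10 log₁₀(B) + NF
10 log₁₀(4.58×10⁵) = 56.61 dB
N = −174 + 56.61 + 9.39 = −108.00 dBm
SNR = P_sig − N = −80.5 − (−108.00) = 27.50 dB → 27.5 dB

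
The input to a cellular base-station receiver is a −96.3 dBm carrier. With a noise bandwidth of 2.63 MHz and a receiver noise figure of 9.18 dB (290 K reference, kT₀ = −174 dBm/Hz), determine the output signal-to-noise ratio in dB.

4.3 dB

Noise floor: N = −174 + 10 log₁₀(B) + NF
10 log₁₀(2.63×10⁶) = 64.2 dB
N = −174 + 64.2 + 9.18 = −100.62 dBm
SNR = P_sig − N = −96.3 − (−100.62) = 4.32 dB → 4.3 dB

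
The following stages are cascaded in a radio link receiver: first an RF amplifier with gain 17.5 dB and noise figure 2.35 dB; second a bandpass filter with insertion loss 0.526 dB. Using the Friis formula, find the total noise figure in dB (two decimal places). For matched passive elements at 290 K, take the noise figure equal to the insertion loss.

2.36 dB

Convert to linear (a loss of L dB is a gain of −L dB): F_i = 10^(NF_i/10), G_i = 10^(G_i,dB/10)
  Stage 1: F_1 = 10^(2.35/10) = 1.718, G_1 = 10^(17.5/10) = 56.23
  Stage 2: F_2 = 10^(0.526/10) = 1.129, G_2 = 10^(−0.526/10) = 0.8859
Friis cascade:
  F = 1.718 + (1.129 − 1)/56.23 = 1.720
NF = 10 log₁₀(1.720) = 2.36 dB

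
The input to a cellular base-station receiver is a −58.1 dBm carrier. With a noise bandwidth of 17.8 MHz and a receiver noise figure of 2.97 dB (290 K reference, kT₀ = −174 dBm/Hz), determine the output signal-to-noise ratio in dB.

Noise floor: N = −174 + 10 log₁₀(B) + NF
10 log₁₀(1.78×10⁷) = 72.5 dB
N = −174 + 72.5 + 2.97 = −98.53 dBm
SNR = P_sig − N = −58.1 − (−98.53) = 40.43 dB → 40.4 dB

40.4 dB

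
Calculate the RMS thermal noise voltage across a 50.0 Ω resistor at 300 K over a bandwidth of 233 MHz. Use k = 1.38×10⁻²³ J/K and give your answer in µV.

V_n = √(4kTRB)
4kTRB = 4 × 1.38×10⁻²³ × 300 × 5.00×10¹ × 2.33×10⁸ = 1.93×10⁻¹⁰ V²
V_n = √(1.93×10⁻¹⁰) = 1.39×10⁻⁵ V = 13.9 µV

13.9 µV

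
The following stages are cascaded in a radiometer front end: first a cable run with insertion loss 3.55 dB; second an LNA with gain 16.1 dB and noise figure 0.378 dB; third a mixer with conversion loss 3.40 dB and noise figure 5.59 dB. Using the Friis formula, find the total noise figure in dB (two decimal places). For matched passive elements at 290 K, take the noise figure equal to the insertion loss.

Convert to linear (a loss of L dB is a gain of −L dB): F_i = 10^(NF_i/10), G_i = 10^(G_i,dB/10)
  Stage 1: F_1 = 10^(3.55/10) = 2.265, G_1 = 10^(−3.55/10) = 0.4416
  Stage 2: F_2 = 10^(0.378/10) = 1.091, G_2 = 10^(16.1/10) = 40.74
  Stage 3: F_3 = 10^(5.59/10) = 3.622, G_3 = 10^(−3.40/10) = 0.4571
Friis cascade:
  F = 2.265 + (1.091 − 1)/0.4416 + (3.622 − 1)/17.99 = 2.616
NF = 10 log₁₀(2.616) = 4.18 dB

4.18 dB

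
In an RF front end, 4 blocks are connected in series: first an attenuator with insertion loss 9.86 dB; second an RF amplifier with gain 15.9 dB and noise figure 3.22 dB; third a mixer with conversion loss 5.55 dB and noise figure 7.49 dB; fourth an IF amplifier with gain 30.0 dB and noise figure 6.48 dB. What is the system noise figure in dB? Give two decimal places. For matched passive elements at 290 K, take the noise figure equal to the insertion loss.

13.90 dB

Convert to linear (a loss of L dB is a gain of −L dB): F_i = 10^(NF_i/10), G_i = 10^(G_i,dB/10)
  Stage 1: F_1 = 10^(9.86/10) = 9.683, G_1 = 10^(−9.86/10) = 0.1033
  Stage 2: F_2 = 10^(3.22/10) = 2.099, G_2 = 10^(15.9/10) = 38.90
  Stage 3: F_3 = 10^(7.49/10) = 5.610, G_3 = 10^(−5.55/10) = 0.2786
  Stage 4: F_4 = 10^(6.48/10) = 4.446, G_4 = 10^(30.0/10) = 1000
Friis cascade:
  F = 9.683 + (2.099 − 1)/0.1033 + (5.610 − 1)/4.018 + (4.446 − 1)/1.119 = 24.55
NF = 10 log₁₀(24.55) = 13.90 dB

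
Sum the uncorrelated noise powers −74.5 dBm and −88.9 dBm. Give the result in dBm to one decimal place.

−74.3 dBm

Convert to linear, add, convert back:
P₁ = 3.55×10⁻¹¹ W, P₂ = 1.29×10⁻¹² W
P_tot = 3.68×10⁻¹¹ W → 10 log₁₀(P_tot / 10⁻³) = −74.3 dBm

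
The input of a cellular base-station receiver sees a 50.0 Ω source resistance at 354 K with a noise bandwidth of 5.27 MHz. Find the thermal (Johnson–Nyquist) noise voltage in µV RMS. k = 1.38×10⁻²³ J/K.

2.27 µV

V_n = √(4kTRB)
4kTRB = 4 × 1.38×10⁻²³ × 354 × 5.00×10¹ × 5.27×10⁶ = 5.15×10⁻¹² V²
V_n = √(5.15×10⁻¹²) = 2.27×10⁻⁶ V = 2.27 µV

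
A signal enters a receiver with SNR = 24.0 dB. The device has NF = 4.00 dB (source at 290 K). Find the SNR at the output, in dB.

By definition F = SNR_in/SNR_out, so in dB: SNR_out = SNR_in − NF
SNR_out = 24.0 − 4.00 = 20.00 dB

20.00 dB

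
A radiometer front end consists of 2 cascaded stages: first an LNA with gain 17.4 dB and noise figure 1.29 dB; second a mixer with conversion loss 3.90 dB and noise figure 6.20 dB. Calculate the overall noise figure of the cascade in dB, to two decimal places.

1.47 dB

Convert to linear (a loss of L dB is a gain of −L dB): F_i = 10^(NF_i/10), G_i = 10^(G_i,dB/10)
  Stage 1: F_1 = 10^(1.29/10) = 1.346, G_1 = 10^(17.4/10) = 54.95
  Stage 2: F_2 = 10^(6.20/10) = 4.169, G_2 = 10^(−3.90/10) = 0.4074
Friis cascade:
  F = 1.346 + (4.169 − 1)/54.95 = 1.404
NF = 10 log₁₀(1.404) = 1.47 dB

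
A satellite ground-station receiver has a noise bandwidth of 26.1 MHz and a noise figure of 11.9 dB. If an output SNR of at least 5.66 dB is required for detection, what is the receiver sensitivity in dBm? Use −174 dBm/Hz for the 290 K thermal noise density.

Sensitivity = −174 + 10 log₁₀(B) + NF + SNR_min
= −174 + 74.17 + 11.9 + 5.66
= −82.27 dBm → −82.3 dBm

−82.3 dBm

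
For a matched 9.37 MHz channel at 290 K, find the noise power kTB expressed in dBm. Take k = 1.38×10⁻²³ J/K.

P_n = kTB = 1.38×10⁻²³ × 290 × 9.37×10⁶ = 3.75×10⁻¹⁴ W
In dBm: 10 log₁₀(3.75×10⁻¹⁴ / 10⁻³) = −104.3 dBm

−104.3 dBm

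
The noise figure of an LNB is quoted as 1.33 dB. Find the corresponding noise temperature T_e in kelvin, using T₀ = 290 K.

F = 10^(1.33/10) = 1.35831
T_e = (F − 1)·T₀ = (1.35831 − 1) × 290 = 104 K

104 K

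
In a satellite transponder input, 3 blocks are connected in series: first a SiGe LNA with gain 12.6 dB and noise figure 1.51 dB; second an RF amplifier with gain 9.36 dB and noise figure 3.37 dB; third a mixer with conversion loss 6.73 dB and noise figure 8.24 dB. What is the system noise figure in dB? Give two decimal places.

1.81 dB

Convert to linear (a loss of L dB is a gain of −L dB): F_i = 10^(NF_i/10), G_i = 10^(G_i,dB/10)
  Stage 1: F_1 = 10^(1.51/10) = 1.416, G_1 = 10^(12.6/10) = 18.20
  Stage 2: F_2 = 10^(3.37/10) = 2.173, G_2 = 10^(9.36/10) = 8.630
  Stage 3: F_3 = 10^(8.24/10) = 6.668, G_3 = 10^(−6.73/10) = 0.2123
Friis cascade:
  F = 1.416 + (2.173 − 1)/18.20 + (6.668 − 1)/157.0 = 1.516
NF = 10 log₁₀(1.516) = 1.81 dB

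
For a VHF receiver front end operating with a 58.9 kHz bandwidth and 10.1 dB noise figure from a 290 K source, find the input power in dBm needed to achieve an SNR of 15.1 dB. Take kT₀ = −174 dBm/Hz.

Sensitivity = −174 + 10 log₁₀(B) + NF + SNR_min
= −174 + 47.7 + 10.1 + 15.1
= −101.1 dBm → −101.1 dBm

−101.1 dBm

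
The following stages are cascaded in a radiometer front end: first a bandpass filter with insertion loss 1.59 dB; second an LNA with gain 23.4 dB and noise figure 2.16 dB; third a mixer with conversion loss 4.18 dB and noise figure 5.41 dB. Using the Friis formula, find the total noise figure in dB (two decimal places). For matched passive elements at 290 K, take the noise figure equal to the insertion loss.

Convert to linear (a loss of L dB is a gain of −L dB): F_i = 10^(NF_i/10), G_i = 10^(G_i,dB/10)
  Stage 1: F_1 = 10^(1.59/10) = 1.442, G_1 = 10^(−1.59/10) = 0.6934
  Stage 2: F_2 = 10^(2.16/10) = 1.644, G_2 = 10^(23.4/10) = 218.8
  Stage 3: F_3 = 10^(5.41/10) = 3.475, G_3 = 10^(−4.18/10) = 0.3819
Friis cascade:
  F = 1.442 + (1.644 − 1)/0.6934 + (3.475 − 1)/151.7 = 2.388
NF = 10 log₁₀(2.388) = 3.78 dB

3.78 dB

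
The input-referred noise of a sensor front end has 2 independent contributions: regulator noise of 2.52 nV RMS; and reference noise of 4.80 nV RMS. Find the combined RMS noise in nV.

Uncorrelated sources add in power (mean-square): V_tot = √(ΣV_i²)
V_tot = √[(2.52×10⁻⁹)² + (4.80×10⁻⁹)²] = 5.42×10⁻⁹ V = 5.42 nV

5.42 nV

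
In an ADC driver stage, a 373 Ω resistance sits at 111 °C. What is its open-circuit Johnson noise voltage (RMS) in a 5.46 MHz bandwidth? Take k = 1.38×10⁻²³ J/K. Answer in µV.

T = 111 °C + 273.15 = 384.15 K
V_n = √(4kTRB)
4kTRB = 4 × 1.38×10⁻²³ × 384.15 × 3.73×10² × 5.46×10⁶ = 4.32×10⁻¹¹ V²
V_n = √(4.32×10⁻¹¹) = 6.57×10⁻⁶ V = 6.57 µV

6.57 µV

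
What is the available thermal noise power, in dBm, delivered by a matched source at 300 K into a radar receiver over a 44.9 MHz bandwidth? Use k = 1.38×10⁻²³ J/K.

P_n = kTB = 1.38×10⁻²³ × 300 × 4.49×10⁷ = 1.86×10⁻¹³ W
In dBm: 10 log₁₀(1.86×10⁻¹³ / 10⁻³) = −97.3 dBm

−97.3 dBm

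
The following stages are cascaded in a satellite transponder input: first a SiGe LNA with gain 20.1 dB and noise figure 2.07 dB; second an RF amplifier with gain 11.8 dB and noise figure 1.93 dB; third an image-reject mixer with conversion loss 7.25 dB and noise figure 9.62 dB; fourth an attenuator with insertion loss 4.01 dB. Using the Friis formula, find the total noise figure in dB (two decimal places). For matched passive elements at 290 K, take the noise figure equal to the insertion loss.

2.11 dB

Convert to linear (a loss of L dB is a gain of −L dB): F_i = 10^(NF_i/10), G_i = 10^(G_i,dB/10)
  Stage 1: F_1 = 10^(2.07/10) = 1.611, G_1 = 10^(20.1/10) = 102.3
  Stage 2: F_2 = 10^(1.93/10) = 1.560, G_2 = 10^(11.8/10) = 15.14
  Stage 3: F_3 = 10^(9.62/10) = 9.162, G_3 = 10^(−7.25/10) = 0.1884
  Stage 4: F_4 = 10^(4.01/10) = 2.518, G_4 = 10^(−4.01/10) = 0.3972
Friis cascade:
  F = 1.611 + (1.560 − 1)/102.3 + (9.162 − 1)/1549 + (2.518 − 1)/291.7 = 1.627
NF = 10 log₁₀(1.627) = 2.11 dB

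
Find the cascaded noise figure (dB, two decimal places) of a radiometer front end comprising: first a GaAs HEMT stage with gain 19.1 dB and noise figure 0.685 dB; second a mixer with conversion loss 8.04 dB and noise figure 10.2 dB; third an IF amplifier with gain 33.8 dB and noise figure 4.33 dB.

Convert to linear (a loss of L dB is a gain of −L dB): F_i = 10^(NF_i/10), G_i = 10^(G_i,dB/10)
  Stage 1: F_1 = 10^(0.685/10) = 1.171, G_1 = 10^(19.1/10) = 81.28
  Stage 2: F_2 = 10^(10.2/10) = 10.47, G_2 = 10^(−8.04/10) = 0.1570
  Stage 3: F_3 = 10^(4.33/10) = 2.710, G_3 = 10^(33.8/10) = 2399
Friis cascade:
  F = 1.171 + (10.47 − 1)/81.28 + (2.710 − 1)/12.76 = 1.421
NF = 10 log₁₀(1.421) = 1.53 dB

1.53 dB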